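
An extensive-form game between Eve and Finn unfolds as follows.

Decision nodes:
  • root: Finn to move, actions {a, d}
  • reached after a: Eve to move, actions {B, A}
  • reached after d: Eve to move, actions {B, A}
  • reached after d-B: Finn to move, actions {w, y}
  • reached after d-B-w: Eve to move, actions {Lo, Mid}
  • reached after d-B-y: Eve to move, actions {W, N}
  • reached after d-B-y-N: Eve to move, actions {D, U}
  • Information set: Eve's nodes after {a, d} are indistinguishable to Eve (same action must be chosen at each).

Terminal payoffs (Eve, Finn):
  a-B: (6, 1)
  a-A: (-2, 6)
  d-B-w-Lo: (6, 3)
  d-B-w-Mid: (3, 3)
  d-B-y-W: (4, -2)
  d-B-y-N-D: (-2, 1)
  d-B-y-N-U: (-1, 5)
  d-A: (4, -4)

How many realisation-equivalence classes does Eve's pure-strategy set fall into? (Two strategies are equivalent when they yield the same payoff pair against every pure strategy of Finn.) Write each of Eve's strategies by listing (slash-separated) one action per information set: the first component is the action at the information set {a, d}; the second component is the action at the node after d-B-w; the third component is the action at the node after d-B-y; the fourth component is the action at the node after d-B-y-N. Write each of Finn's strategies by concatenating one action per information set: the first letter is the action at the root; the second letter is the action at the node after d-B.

Eve has 16 pure strategies: B/Lo/W/D, B/Lo/W/U, B/Lo/N/D, B/Lo/N/U, B/Mid/W/D, B/Mid/W/U, B/Mid/N/D, B/Mid/N/U, A/Lo/W/D, A/Lo/W/U, A/Lo/N/D, A/Lo/N/U, A/Mid/W/D, A/Mid/W/U, A/Mid/N/D, A/Mid/N/U. Columns: aw, ay, dw, dy.
{B/Lo/W/D, B/Lo/W/U} → row (6,1) (6,1) (6,3) (4,-2)
{B/Lo/N/D} → row (6,1) (6,1) (6,3) (-2,1)
{B/Lo/N/U} → row (6,1) (6,1) (6,3) (-1,5)
{B/Mid/W/D, B/Mid/W/U} → row (6,1) (6,1) (3,3) (4,-2)
{B/Mid/N/D} → row (6,1) (6,1) (3,3) (-2,1)
{B/Mid/N/U} → row (6,1) (6,1) (3,3) (-1,5)
{A/Lo/W/D, A/Lo/W/U, A/Lo/N/D, A/Lo/N/U, A/Mid/W/D, A/Mid/W/U, A/Mid/N/D, A/Mid/N/U} → row (-2,6) (-2,6) (4,-4) (4,-4)
That's 7 distinct rows out of 16 strategies.

7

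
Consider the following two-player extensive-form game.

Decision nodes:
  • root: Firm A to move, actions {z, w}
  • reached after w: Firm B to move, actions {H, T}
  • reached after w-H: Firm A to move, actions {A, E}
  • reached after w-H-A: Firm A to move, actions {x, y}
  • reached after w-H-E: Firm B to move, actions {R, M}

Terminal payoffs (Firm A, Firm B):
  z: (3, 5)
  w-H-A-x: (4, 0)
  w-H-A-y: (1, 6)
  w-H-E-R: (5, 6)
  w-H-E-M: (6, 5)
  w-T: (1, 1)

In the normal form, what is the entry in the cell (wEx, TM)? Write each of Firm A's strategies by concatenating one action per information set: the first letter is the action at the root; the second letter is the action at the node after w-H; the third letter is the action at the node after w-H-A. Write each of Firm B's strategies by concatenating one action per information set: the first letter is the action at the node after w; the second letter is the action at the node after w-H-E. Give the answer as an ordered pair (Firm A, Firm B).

Trace the play path from the root:
  Firm A plays w
  Firm B plays T at [w]
→ terminal payoff (1, 1).
(Firm A's choice at the node after w-H is never reached on this path, so it doesn't affect the outcome.)

(1, 1)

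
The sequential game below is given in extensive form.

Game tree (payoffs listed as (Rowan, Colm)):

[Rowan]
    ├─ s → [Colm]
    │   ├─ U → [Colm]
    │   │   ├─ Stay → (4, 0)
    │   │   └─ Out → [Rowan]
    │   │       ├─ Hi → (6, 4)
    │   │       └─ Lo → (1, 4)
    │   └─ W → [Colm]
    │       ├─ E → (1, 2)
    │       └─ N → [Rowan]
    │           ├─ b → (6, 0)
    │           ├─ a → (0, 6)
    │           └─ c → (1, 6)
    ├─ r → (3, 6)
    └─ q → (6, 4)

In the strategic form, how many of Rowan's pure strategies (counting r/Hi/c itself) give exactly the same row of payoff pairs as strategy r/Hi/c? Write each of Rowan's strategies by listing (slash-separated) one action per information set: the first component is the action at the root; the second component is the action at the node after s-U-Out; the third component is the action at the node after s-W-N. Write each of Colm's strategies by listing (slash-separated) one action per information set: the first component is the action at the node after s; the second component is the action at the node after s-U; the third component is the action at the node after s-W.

6

Row for r/Hi/c (columns U/Stay/E, U/Stay/N, U/Out/E, U/Out/N, W/Stay/E, W/Stay/N, W/Out/E, W/Out/N): (3,6) (3,6) (3,6) (3,6) (3,6) (3,6) (3,6) (3,6).
Under r/Hi/c, Rowan's choice at the node after s-U-Out and at the node after s-W-N can never be reached regardless of what Colm does, so varying those choices leaves every outcome unchanged.
Holding the reachable choices fixed and varying the unreachable ones freely already gives 2 × 3 = 6 equivalent strategies.
No other strategy reproduces this row, so those 6 are the full class: r/Hi/b, r/Hi/a, r/Hi/c, r/Lo/b, r/Lo/a, r/Lo/c.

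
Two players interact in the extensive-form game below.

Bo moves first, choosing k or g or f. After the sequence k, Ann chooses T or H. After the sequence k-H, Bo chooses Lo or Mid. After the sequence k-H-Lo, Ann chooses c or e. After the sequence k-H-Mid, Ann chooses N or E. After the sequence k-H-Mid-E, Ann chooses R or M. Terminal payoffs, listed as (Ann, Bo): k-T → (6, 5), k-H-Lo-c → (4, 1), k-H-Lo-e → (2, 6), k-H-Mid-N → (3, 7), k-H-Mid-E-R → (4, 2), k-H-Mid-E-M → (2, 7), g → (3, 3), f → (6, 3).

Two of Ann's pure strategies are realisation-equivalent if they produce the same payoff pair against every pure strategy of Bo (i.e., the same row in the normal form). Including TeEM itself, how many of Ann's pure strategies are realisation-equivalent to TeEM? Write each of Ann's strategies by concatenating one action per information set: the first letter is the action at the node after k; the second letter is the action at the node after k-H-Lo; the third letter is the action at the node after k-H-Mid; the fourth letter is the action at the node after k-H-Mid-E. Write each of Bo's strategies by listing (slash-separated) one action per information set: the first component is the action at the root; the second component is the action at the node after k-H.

Row for TeEM (columns k/Lo, k/Mid, g/Lo, g/Mid, f/Lo, f/Mid): (6,5) (6,5) (3,3) (3,3) (6,3) (6,3).
Under TeEM, Ann's choice at the node after k-H-Lo and at the node after k-H-Mid and at the node after k-H-Mid-E can never be reached regardless of what Bo does, so varying those choices leaves every outcome unchanged.
Holding the reachable choices fixed and varying the unreachable ones freely already gives 2 × 2 × 2 = 8 equivalent strategies.
No other strategy reproduces this row, so those 8 are the full class: TcNR, TcNM, TcER, TcEM, TeNR, TeNM, TeER, TeEM.

8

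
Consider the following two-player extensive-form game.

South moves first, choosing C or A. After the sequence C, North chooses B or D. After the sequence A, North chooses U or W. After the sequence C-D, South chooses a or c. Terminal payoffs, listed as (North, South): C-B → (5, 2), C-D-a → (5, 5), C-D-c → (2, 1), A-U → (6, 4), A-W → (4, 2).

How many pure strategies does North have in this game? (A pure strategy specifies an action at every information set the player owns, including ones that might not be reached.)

North owns the node after C with actions {B, D} — two choices.
North owns the node after A with actions {U, W} — two choices.
A pure strategy fixes one action at each information set independently, so the count is the product 2 × 2 = 4.

4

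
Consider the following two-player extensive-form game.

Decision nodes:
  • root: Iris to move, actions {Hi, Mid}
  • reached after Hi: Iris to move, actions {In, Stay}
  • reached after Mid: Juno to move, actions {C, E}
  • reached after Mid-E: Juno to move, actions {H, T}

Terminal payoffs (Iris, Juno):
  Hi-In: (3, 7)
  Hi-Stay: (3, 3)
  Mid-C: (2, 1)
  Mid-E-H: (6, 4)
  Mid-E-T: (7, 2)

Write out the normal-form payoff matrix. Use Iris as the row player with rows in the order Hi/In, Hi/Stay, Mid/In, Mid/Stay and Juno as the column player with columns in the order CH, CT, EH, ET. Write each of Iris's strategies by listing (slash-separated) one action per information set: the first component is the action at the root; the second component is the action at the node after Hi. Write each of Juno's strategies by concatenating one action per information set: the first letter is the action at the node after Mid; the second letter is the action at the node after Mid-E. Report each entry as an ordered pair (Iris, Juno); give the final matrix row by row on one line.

Row Hi/In: CH→(3,7), CT→(3,7), EH→(3,7), ET→(3,7)
Row Hi/Stay: CH→(3,3), CT→(3,3), EH→(3,3), ET→(3,3)
Row Mid/In: CH→(2,1), CT→(2,1), EH→(6,4), ET→(7,2)
Row Mid/Stay: CH→(2,1), CT→(2,1), EH→(6,4), ET→(7,2)

Hi/In: (3,7) (3,7) (3,7) (3,7) | Hi/Stay: (3,3) (3,3) (3,3) (3,3) | Mid/In: (2,1) (2,1) (6,4) (7,2) | Mid/Stay: (2,1) (2,1) (6,4) (7,2)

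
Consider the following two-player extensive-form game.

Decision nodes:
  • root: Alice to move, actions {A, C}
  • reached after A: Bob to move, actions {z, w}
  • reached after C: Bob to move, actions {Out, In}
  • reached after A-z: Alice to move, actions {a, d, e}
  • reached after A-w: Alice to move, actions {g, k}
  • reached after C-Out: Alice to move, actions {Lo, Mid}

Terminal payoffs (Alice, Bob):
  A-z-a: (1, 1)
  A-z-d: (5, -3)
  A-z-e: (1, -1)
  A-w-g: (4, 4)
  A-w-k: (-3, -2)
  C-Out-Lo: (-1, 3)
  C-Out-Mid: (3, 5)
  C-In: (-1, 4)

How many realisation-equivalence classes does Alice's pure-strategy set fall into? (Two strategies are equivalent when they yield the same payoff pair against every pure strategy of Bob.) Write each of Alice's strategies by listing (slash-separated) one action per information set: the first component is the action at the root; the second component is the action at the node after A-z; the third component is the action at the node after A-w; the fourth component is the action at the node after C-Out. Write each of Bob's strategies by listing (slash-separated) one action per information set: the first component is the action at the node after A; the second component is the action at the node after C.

8

Alice has 24 pure strategies: A/a/g/Lo, A/a/g/Mid, A/a/k/Lo, A/a/k/Mid, A/d/g/Lo, A/d/g/Mid, A/d/k/Lo, A/d/k/Mid, A/e/g/Lo, A/e/g/Mid, A/e/k/Lo, A/e/k/Mid, C/a/g/Lo, C/a/g/Mid, C/a/k/Lo, C/a/k/Mid, C/d/g/Lo, C/d/g/Mid, C/d/k/Lo, C/d/k/Mid, C/e/g/Lo, C/e/g/Mid, C/e/k/Lo, C/e/k/Mid. Columns: z/Out, z/In, w/Out, w/In.
{A/a/g/Lo, A/a/g/Mid} → row (1,1) (1,1) (4,4) (4,4)
{A/a/k/Lo, A/a/k/Mid} → row (1,1) (1,1) (-3,-2) (-3,-2)
{A/d/g/Lo, A/d/g/Mid} → row (5,-3) (5,-3) (4,4) (4,4)
{A/d/k/Lo, A/d/k/Mid} → row (5,-3) (5,-3) (-3,-2) (-3,-2)
{A/e/g/Lo, A/e/g/Mid} → row (1,-1) (1,-1) (4,4) (4,4)
{A/e/k/Lo, A/e/k/Mid} → row (1,-1) (1,-1) (-3,-2) (-3,-2)
{C/a/g/Lo, C/a/k/Lo, C/d/g/Lo, C/d/k/Lo, C/e/g/Lo, C/e/k/Lo} → row (-1,3) (-1,4) (-1,3) (-1,4)
{C/a/g/Mid, C/a/k/Mid, C/d/g/Mid, C/d/k/Mid, C/e/g/Mid, C/e/k/Mid} → row (3,5) (-1,4) (3,5) (-1,4)
That's 8 distinct rows out of 24 strategies.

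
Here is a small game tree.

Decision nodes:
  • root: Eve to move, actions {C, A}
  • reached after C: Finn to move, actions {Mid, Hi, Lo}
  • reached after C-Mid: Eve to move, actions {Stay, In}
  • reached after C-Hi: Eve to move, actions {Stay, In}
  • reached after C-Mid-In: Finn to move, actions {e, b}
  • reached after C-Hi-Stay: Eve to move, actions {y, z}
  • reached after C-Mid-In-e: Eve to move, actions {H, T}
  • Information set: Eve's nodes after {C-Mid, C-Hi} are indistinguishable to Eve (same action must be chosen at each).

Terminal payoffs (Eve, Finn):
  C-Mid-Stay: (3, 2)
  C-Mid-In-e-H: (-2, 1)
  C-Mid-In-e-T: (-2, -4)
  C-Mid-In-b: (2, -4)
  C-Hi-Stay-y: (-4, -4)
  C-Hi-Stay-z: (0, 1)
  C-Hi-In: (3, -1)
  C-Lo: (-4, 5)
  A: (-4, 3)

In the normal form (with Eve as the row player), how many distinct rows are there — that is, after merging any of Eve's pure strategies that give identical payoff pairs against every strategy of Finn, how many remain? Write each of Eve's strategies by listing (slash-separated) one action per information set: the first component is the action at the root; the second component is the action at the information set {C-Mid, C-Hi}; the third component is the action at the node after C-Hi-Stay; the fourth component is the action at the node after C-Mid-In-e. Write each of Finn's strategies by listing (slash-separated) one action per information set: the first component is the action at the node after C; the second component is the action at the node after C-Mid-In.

Eve has 16 pure strategies: C/Stay/y/H, C/Stay/y/T, C/Stay/z/H, C/Stay/z/T, C/In/y/H, C/In/y/T, C/In/z/H, C/In/z/T, A/Stay/y/H, A/Stay/y/T, A/Stay/z/H, A/Stay/z/T, A/In/y/H, A/In/y/T, A/In/z/H, A/In/z/T. Columns: Mid/e, Mid/b, Hi/e, Hi/b, Lo/e, Lo/b.
{C/Stay/y/H, C/Stay/y/T} → row (3,2) (3,2) (-4,-4) (-4,-4) (-4,5) (-4,5)
{C/Stay/z/H, C/Stay/z/T} → row (3,2) (3,2) (0,1) (0,1) (-4,5) (-4,5)
{C/In/y/H, C/In/z/H} → row (-2,1) (2,-4) (3,-1) (3,-1) (-4,5) (-4,5)
{C/In/y/T, C/In/z/T} → row (-2,-4) (2,-4) (3,-1) (3,-1) (-4,5) (-4,5)
{A/Stay/y/H, A/Stay/y/T, A/Stay/z/H, A/Stay/z/T, A/In/y/H, A/In/y/T, A/In/z/H, A/In/z/T} → row (-4,3) (-4,3) (-4,3) (-4,3) (-4,3) (-4,3)
That's 5 distinct rows out of 16 strategies.

5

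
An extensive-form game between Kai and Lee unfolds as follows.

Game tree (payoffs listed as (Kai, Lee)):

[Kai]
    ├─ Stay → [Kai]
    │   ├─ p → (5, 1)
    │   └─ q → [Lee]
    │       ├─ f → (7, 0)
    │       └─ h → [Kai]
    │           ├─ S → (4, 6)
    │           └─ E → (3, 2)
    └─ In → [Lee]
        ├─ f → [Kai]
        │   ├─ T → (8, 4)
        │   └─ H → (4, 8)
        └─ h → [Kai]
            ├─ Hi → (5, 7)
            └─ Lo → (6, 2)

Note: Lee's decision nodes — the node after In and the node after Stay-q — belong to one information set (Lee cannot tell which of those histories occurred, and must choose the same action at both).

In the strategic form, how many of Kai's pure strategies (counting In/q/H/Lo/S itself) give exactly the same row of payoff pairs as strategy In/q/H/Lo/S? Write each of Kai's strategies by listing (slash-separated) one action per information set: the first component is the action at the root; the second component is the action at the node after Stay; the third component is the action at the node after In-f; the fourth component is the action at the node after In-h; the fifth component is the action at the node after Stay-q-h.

Row for In/q/H/Lo/S (columns f, h): (4,8) (6,2).
Under In/q/H/Lo/S, Kai's choice at the node after Stay and at the node after Stay-q-h can never be reached regardless of what Lee does, so varying those choices leaves every outcome unchanged.
Holding the reachable choices fixed and varying the unreachable ones freely already gives 2 × 2 = 4 equivalent strategies.
No other strategy reproduces this row, so those 4 are the full class: In/p/H/Lo/S, In/p/H/Lo/E, In/q/H/Lo/S, In/q/H/Lo/E.

4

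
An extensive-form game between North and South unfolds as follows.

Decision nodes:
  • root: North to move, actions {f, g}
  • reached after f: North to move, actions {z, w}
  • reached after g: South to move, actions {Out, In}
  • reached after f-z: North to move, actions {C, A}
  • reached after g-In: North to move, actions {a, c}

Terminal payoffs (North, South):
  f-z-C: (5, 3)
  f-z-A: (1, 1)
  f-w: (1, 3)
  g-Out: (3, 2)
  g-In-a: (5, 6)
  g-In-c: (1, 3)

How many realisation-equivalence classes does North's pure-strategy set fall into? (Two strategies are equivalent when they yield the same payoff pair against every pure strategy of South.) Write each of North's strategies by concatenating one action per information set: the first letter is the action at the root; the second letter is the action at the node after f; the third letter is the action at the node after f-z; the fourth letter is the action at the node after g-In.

North has 16 pure strategies: fzCa, fzCc, fzAa, fzAc, fwCa, fwCc, fwAa, fwAc, gzCa, gzCc, gzAa, gzAc, gwCa, gwCc, gwAa, gwAc. Columns: Out, In.
{fzCa, fzCc} → row (5,3) (5,3)
{fzAa, fzAc} → row (1,1) (1,1)
{fwCa, fwCc, fwAa, fwAc} → row (1,3) (1,3)
{gzCa, gzAa, gwCa, gwAa} → row (3,2) (5,6)
{gzCc, gzAc, gwCc, gwAc} → row (3,2) (1,3)
That's 5 distinct rows out of 16 strategies.

5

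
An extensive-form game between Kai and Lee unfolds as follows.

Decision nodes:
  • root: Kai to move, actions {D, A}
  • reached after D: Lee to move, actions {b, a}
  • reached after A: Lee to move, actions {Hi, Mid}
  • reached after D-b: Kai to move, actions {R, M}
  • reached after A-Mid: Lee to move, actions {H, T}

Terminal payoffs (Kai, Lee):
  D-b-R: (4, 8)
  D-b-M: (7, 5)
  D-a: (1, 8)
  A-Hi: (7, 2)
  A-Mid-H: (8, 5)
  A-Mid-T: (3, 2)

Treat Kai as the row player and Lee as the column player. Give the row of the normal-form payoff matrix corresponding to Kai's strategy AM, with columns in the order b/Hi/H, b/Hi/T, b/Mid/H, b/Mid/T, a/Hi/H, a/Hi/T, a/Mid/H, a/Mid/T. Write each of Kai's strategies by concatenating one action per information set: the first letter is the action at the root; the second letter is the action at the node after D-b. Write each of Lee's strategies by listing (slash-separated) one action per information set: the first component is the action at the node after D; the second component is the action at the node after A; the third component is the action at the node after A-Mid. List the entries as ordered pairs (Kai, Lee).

(7,2) (7,2) (8,5) (3,2) (7,2) (7,2) (8,5) (3,2)

vs b/Hi/H: Kai plays A → Lee plays Hi at [A] → (7, 2)
vs b/Hi/T: Kai plays A → Lee plays Hi at [A] → (7, 2)
vs b/Mid/H: Kai plays A → Lee plays Mid at [A] → Lee plays H at [A-Mid] → (8, 5)
vs b/Mid/T: Kai plays A → Lee plays Mid at [A] → Lee plays T at [A-Mid] → (3, 2)
vs a/Hi/H: Kai plays A → Lee plays Hi at [A] → (7, 2)
vs a/Hi/T: Kai plays A → Lee plays Hi at [A] → (7, 2)
vs a/Mid/H: Kai plays A → Lee plays Mid at [A] → Lee plays H at [A-Mid] → (8, 5)
vs a/Mid/T: Kai plays A → Lee plays Mid at [A] → Lee plays T at [A-Mid] → (3, 2)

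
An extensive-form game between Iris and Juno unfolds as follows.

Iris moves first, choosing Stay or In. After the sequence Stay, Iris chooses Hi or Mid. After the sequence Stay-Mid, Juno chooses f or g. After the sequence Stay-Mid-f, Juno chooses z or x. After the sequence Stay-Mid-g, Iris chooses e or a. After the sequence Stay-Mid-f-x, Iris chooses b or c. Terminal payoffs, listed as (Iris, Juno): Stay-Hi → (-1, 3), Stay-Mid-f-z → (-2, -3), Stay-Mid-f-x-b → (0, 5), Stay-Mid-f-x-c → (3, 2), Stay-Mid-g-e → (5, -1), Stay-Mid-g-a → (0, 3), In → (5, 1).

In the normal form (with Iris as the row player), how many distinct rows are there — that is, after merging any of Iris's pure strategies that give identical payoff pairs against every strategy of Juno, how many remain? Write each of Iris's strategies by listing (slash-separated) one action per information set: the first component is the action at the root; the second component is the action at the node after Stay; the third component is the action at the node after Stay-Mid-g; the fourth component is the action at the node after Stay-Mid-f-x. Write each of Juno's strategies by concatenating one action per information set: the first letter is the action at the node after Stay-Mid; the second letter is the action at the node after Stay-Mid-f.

Iris has 16 pure strategies: Stay/Hi/e/b, Stay/Hi/e/c, Stay/Hi/a/b, Stay/Hi/a/c, Stay/Mid/e/b, Stay/Mid/e/c, Stay/Mid/a/b, Stay/Mid/a/c, In/Hi/e/b, In/Hi/e/c, In/Hi/a/b, In/Hi/a/c, In/Mid/e/b, In/Mid/e/c, In/Mid/a/b, In/Mid/a/c. Columns: fz, fx, gz, gx.
{Stay/Hi/e/b, Stay/Hi/e/c, Stay/Hi/a/b, Stay/Hi/a/c} → row (-1,3) (-1,3) (-1,3) (-1,3)
{Stay/Mid/e/b} → row (-2,-3) (0,5) (5,-1) (5,-1)
{Stay/Mid/e/c} → row (-2,-3) (3,2) (5,-1) (5,-1)
{Stay/Mid/a/b} → row (-2,-3) (0,5) (0,3) (0,3)
{Stay/Mid/a/c} → row (-2,-3) (3,2) (0,3) (0,3)
{In/Hi/e/b, In/Hi/e/c, In/Hi/a/b, In/Hi/a/c, In/Mid/e/b, In/Mid/e/c, In/Mid/a/b, In/Mid/a/c} → row (5,1) (5,1) (5,1) (5,1)
That's 6 distinct rows out of 16 strategies.

6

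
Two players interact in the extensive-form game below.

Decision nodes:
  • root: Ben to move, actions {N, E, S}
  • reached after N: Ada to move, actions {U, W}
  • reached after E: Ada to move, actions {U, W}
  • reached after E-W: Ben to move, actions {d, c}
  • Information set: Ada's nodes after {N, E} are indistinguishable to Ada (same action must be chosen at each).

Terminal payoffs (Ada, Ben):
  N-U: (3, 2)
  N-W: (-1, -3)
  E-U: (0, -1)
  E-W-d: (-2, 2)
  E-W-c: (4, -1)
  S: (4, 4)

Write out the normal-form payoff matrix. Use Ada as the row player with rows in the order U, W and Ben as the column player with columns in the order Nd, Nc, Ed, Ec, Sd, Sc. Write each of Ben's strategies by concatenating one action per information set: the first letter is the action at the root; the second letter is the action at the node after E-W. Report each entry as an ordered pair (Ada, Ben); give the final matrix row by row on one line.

           Nd       Nc       Ed       Ec       Sd       Sc
   U    (3,2)    (3,2)   (0,-1)   (0,-1)    (4,4)    (4,4)
   W  (-1,-3)  (-1,-3)   (-2,2)   (4,-1)    (4,4)    (4,4)

U: (3,2) (3,2) (0,-1) (0,-1) (4,4) (4,4) | W: (-1,-3) (-1,-3) (-2,2) (4,-1) (4,4) (4,4)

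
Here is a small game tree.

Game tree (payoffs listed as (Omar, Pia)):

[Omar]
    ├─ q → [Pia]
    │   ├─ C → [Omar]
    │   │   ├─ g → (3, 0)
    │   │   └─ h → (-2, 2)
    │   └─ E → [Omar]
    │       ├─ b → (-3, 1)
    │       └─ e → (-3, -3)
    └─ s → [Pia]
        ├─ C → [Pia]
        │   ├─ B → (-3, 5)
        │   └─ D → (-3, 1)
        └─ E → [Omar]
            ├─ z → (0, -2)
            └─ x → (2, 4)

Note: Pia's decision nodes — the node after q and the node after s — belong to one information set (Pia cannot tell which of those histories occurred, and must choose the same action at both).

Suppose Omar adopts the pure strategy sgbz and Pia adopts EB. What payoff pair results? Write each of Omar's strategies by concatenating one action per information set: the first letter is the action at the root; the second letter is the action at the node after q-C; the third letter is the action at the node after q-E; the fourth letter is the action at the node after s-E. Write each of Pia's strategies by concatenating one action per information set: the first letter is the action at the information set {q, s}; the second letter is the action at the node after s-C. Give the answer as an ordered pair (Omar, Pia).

Trace the play path from the root:
  Omar plays s
  Pia plays E at [s]
  Omar plays z at [s-E]
→ terminal payoff (0, -2).
(Omar's choice at the node after q-C is never reached on this path, so it doesn't affect the outcome.)

(0, -2)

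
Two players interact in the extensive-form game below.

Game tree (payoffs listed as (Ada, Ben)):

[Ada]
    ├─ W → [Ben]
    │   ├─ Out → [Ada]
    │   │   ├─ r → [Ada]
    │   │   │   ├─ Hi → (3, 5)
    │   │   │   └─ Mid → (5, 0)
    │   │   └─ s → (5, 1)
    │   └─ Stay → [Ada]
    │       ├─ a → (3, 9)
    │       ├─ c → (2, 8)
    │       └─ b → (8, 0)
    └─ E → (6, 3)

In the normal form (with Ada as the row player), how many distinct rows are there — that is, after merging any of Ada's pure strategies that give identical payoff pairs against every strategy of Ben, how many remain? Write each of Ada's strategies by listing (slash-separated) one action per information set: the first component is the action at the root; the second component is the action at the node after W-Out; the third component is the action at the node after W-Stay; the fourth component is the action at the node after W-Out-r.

Ada has 24 pure strategies: W/r/a/Hi, W/r/a/Mid, W/r/c/Hi, W/r/c/Mid, W/r/b/Hi, W/r/b/Mid, W/s/a/Hi, W/s/a/Mid, W/s/c/Hi, W/s/c/Mid, W/s/b/Hi, W/s/b/Mid, E/r/a/Hi, E/r/a/Mid, E/r/c/Hi, E/r/c/Mid, E/r/b/Hi, E/r/b/Mid, E/s/a/Hi, E/s/a/Mid, E/s/c/Hi, E/s/c/Mid, E/s/b/Hi, E/s/b/Mid. Columns: Out, Stay.
{W/r/a/Hi} → row (3,5) (3,9)
{W/r/a/Mid} → row (5,0) (3,9)
{W/r/c/Hi} → row (3,5) (2,8)
{W/r/c/Mid} → row (5,0) (2,8)
{W/r/b/Hi} → row (3,5) (8,0)
{W/r/b/Mid} → row (5,0) (8,0)
{W/s/a/Hi, W/s/a/Mid} → row (5,1) (3,9)
{W/s/c/Hi, W/s/c/Mid} → row (5,1) (2,8)
{W/s/b/Hi, W/s/b/Mid} → row (5,1) (8,0)
{E/r/a/Hi, E/r/a/Mid, E/r/c/Hi, E/r/c/Mid, E/r/b/Hi, E/r/b/Mid, E/s/a/Hi, E/s/a/Mid, E/s/c/Hi, E/s/c/Mid, E/s/b/Hi, E/s/b/Mid} → row (6,3) (6,3)
That's 10 distinct rows out of 24 strategies.

10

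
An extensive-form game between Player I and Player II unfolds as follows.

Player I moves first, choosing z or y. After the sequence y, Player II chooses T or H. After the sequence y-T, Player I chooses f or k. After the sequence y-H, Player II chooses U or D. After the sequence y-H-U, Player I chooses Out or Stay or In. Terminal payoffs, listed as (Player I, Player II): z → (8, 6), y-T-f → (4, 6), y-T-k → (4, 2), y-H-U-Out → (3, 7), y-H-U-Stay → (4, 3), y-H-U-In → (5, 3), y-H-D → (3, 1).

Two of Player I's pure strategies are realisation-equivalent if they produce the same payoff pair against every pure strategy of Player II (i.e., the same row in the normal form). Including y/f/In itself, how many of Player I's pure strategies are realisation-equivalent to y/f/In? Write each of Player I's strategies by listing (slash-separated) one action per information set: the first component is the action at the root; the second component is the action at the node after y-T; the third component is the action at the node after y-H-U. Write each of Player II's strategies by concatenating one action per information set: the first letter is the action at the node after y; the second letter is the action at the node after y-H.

1

Row for y/f/In (columns TU, TD, HU, HD): (4,6) (4,6) (5,3) (3,1).
Every one of Player I's information sets is on the play path for some reply by Player II when Player I follows y/f/In.
Changing the action at any of them therefore changes at least one column, so only y/f/In itself gives this row.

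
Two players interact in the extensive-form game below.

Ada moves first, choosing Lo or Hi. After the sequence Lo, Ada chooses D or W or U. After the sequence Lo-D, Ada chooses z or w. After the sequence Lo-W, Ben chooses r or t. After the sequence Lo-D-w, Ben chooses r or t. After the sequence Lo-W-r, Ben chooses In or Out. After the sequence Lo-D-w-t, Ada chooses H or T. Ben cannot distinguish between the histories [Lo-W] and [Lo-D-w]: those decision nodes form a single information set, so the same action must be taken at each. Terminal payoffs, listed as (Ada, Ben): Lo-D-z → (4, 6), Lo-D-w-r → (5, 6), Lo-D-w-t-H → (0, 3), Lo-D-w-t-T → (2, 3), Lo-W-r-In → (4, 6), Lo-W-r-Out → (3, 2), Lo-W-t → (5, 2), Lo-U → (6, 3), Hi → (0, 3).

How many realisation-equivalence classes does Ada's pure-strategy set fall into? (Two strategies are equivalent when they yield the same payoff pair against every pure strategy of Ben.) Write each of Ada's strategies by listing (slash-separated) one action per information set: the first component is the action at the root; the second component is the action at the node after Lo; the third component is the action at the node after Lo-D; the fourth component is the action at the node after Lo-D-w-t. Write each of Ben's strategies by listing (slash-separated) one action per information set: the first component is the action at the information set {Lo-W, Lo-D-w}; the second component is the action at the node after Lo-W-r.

Ada has 24 pure strategies: Lo/D/z/H, Lo/D/z/T, Lo/D/w/H, Lo/D/w/T, Lo/W/z/H, Lo/W/z/T, Lo/W/w/H, Lo/W/w/T, Lo/U/z/H, Lo/U/z/T, Lo/U/w/H, Lo/U/w/T, Hi/D/z/H, Hi/D/z/T, Hi/D/w/H, Hi/D/w/T, Hi/W/z/H, Hi/W/z/T, Hi/W/w/H, Hi/W/w/T, Hi/U/z/H, Hi/U/z/T, Hi/U/w/H, Hi/U/w/T. Columns: r/In, r/Out, t/In, t/Out.
{Lo/D/z/H, Lo/D/z/T} → row (4,6) (4,6) (4,6) (4,6)
{Lo/D/w/H} → row (5,6) (5,6) (0,3) (0,3)
{Lo/D/w/T} → row (5,6) (5,6) (2,3) (2,3)
{Lo/W/z/H, Lo/W/z/T, Lo/W/w/H, Lo/W/w/T} → row (4,6) (3,2) (5,2) (5,2)
{Lo/U/z/H, Lo/U/z/T, Lo/U/w/H, Lo/U/w/T} → row (6,3) (6,3) (6,3) (6,3)
{Hi/D/z/H, Hi/D/z/T, Hi/D/w/H, Hi/D/w/T, Hi/W/z/H, Hi/W/z/T, Hi/W/w/H, Hi/W/w/T, Hi/U/z/H, Hi/U/z/T, Hi/U/w/H, Hi/U/w/T} → row (0,3) (0,3) (0,3) (0,3)
That's 6 distinct rows out of 24 strategies.

6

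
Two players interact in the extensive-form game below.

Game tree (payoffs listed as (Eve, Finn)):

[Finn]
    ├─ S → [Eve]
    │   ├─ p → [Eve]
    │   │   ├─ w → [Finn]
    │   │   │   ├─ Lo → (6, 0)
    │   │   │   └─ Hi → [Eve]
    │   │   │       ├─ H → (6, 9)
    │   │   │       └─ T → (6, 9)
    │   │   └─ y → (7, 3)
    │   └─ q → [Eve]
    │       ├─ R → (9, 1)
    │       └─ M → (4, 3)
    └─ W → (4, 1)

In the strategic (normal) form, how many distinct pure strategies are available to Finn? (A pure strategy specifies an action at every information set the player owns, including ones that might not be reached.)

Finn owns the root with actions {S, W} — two choices.
Finn owns the node after S-p-w with actions {Lo, Hi} — two choices.
A pure strategy fixes one action at each information set independently, so the count is the product 2 × 2 = 4.

4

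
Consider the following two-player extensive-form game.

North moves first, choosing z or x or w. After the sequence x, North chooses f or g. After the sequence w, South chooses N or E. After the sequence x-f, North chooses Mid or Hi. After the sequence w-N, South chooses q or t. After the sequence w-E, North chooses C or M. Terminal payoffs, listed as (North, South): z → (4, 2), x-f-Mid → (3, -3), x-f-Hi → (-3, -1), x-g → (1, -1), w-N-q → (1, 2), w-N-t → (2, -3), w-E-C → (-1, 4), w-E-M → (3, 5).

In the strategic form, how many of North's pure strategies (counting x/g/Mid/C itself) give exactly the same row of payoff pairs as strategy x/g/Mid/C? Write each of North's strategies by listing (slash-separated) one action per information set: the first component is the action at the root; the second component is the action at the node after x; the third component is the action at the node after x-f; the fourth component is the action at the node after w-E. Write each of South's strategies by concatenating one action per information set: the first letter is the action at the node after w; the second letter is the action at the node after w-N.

Row for x/g/Mid/C (columns Nq, Nt, Eq, Et): (1,-1) (1,-1) (1,-1) (1,-1).
Under x/g/Mid/C, North's choice at the node after x-f and at the node after w-E can never be reached regardless of what South does, so varying those choices leaves every outcome unchanged.
Holding the reachable choices fixed and varying the unreachable ones freely already gives 2 × 2 = 4 equivalent strategies.
No other strategy reproduces this row, so those 4 are the full class: x/g/Mid/C, x/g/Mid/M, x/g/Hi/C, x/g/Hi/M.

4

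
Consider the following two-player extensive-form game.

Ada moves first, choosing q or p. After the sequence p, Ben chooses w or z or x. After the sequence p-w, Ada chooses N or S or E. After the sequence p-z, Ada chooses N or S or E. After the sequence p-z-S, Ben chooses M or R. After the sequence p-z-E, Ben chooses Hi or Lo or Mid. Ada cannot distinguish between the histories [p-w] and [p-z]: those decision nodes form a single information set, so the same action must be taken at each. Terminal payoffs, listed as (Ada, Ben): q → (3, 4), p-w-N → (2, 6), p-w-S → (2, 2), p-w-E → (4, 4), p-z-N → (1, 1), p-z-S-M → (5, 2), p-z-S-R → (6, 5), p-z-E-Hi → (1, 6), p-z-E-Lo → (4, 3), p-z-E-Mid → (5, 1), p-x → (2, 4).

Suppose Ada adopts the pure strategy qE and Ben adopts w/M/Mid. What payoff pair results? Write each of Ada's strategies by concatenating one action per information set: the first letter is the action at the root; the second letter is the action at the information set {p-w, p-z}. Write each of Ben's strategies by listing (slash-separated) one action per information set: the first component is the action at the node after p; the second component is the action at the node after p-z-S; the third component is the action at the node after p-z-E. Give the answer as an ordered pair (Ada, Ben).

Trace the play path from the root:
  Ada plays q
→ terminal payoff (3, 4).
(Ada's choice at the information set {p-w, p-z} is never reached on this path, so it doesn't affect the outcome.)

(3, 4)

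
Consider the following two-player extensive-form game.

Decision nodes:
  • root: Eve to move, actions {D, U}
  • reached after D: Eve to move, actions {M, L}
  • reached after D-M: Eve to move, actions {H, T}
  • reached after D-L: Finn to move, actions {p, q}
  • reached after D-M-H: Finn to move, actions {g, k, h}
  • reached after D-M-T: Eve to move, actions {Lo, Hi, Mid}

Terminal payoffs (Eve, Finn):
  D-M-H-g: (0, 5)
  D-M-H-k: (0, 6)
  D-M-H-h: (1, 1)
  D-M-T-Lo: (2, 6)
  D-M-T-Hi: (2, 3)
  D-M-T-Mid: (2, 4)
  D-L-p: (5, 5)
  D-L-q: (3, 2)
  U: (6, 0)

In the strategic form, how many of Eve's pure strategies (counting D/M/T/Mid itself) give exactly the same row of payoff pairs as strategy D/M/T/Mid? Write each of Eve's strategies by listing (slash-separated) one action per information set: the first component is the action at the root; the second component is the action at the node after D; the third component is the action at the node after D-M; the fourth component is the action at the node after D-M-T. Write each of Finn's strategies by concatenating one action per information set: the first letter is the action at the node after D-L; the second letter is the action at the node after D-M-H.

1

Row for D/M/T/Mid (columns pg, pk, ph, qg, qk, qh): (2,4) (2,4) (2,4) (2,4) (2,4) (2,4).
Every one of Eve's information sets is on the play path for some reply by Finn when Eve follows D/M/T/Mid.
Changing the action at any of them therefore changes at least one column, so only D/M/T/Mid itself gives this row.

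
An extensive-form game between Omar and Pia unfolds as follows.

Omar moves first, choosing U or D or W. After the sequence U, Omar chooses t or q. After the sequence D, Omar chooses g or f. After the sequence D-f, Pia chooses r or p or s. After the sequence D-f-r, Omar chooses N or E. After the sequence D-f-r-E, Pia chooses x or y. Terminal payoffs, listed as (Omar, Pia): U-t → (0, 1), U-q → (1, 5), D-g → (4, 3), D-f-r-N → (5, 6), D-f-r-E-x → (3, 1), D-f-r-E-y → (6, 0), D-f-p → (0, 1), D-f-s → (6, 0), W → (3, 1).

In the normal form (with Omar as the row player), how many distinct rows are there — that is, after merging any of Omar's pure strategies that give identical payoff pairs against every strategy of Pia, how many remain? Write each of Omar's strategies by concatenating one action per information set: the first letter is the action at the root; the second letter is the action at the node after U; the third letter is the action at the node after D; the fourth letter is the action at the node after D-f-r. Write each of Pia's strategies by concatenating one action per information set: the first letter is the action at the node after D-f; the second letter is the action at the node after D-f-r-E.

Omar has 24 pure strategies: UtgN, UtgE, UtfN, UtfE, UqgN, UqgE, UqfN, UqfE, DtgN, DtgE, DtfN, DtfE, DqgN, DqgE, DqfN, DqfE, WtgN, WtgE, WtfN, WtfE, WqgN, WqgE, WqfN, WqfE. Columns: rx, ry, px, py, sx, sy.
{UtgN, UtgE, UtfN, UtfE} → row (0,1) (0,1) (0,1) (0,1) (0,1) (0,1)
{UqgN, UqgE, UqfN, UqfE} → row (1,5) (1,5) (1,5) (1,5) (1,5) (1,5)
{DtgN, DtgE, DqgN, DqgE} → row (4,3) (4,3) (4,3) (4,3) (4,3) (4,3)
{DtfN, DqfN} → row (5,6) (5,6) (0,1) (0,1) (6,0) (6,0)
{DtfE, DqfE} → row (3,1) (6,0) (0,1) (0,1) (6,0) (6,0)
{WtgN, WtgE, WtfN, WtfE, WqgN, WqgE, WqfN, WqfE} → row (3,1) (3,1) (3,1) (3,1) (3,1) (3,1)
That's 6 distinct rows out of 24 strategies.

6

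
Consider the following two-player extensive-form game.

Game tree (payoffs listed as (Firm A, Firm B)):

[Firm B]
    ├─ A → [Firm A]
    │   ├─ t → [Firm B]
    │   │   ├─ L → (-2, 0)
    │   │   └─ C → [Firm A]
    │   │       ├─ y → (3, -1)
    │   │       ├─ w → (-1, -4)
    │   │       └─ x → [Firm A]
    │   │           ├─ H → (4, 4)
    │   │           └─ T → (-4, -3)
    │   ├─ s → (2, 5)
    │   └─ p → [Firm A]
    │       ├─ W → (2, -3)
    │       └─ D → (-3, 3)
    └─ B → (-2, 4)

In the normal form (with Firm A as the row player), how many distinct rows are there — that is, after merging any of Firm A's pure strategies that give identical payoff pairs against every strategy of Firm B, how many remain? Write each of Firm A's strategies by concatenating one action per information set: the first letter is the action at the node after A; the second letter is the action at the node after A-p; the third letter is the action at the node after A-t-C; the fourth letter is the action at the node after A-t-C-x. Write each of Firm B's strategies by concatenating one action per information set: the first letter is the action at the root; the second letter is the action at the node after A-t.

Firm A has 36 pure strategies: tWyH, tWyT, tWwH, tWwT, tWxH, tWxT, tDyH, tDyT, tDwH, tDwT, tDxH, tDxT, sWyH, sWyT, sWwH, sWwT, sWxH, sWxT, sDyH, sDyT, sDwH, sDwT, sDxH, sDxT, pWyH, pWyT, pWwH, pWwT, pWxH, pWxT, pDyH, pDyT, pDwH, pDwT, pDxH, pDxT. Columns: AL, AC, BL, BC.
{tWyH, tWyT, tDyH, tDyT} → row (-2,0) (3,-1) (-2,4) (-2,4)
{tWwH, tWwT, tDwH, tDwT} → row (-2,0) (-1,-4) (-2,4) (-2,4)
{tWxH, tDxH} → row (-2,0) (4,4) (-2,4) (-2,4)
{tWxT, tDxT} → row (-2,0) (-4,-3) (-2,4) (-2,4)
{sWyH, sWyT, sWwH, sWwT, sWxH, sWxT, sDyH, sDyT, sDwH, sDwT, sDxH, sDxT} → row (2,5) (2,5) (-2,4) (-2,4)
{pWyH, pWyT, pWwH, pWwT, pWxH, pWxT} → row (2,-3) (2,-3) (-2,4) (-2,4)
{pDyH, pDyT, pDwH, pDwT, pDxH, pDxT} → row (-3,3) (-3,3) (-2,4) (-2,4)
That's 7 distinct rows out of 36 strategies.

7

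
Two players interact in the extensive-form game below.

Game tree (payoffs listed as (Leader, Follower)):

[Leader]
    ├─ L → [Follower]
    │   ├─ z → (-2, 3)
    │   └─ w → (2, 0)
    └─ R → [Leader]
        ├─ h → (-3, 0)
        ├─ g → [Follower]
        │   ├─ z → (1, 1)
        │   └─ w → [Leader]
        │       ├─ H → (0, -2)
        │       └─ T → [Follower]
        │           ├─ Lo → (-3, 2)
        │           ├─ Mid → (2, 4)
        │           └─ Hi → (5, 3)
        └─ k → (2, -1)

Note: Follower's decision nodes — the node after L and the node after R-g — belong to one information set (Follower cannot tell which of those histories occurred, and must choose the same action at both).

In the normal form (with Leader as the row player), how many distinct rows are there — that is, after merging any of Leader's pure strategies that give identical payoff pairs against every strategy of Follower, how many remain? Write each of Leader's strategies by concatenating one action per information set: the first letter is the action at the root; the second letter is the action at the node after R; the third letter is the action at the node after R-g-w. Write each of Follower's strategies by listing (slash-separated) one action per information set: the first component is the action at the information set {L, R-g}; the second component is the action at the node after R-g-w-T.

5

Leader has 12 pure strategies: LhH, LhT, LgH, LgT, LkH, LkT, RhH, RhT, RgH, RgT, RkH, RkT. Columns: z/Lo, z/Mid, z/Hi, w/Lo, w/Mid, w/Hi.
{LhH, LhT, LgH, LgT, LkH, LkT} → row (-2,3) (-2,3) (-2,3) (2,0) (2,0) (2,0)
{RhH, RhT} → row (-3,0) (-3,0) (-3,0) (-3,0) (-3,0) (-3,0)
{RgH} → row (1,1) (1,1) (1,1) (0,-2) (0,-2) (0,-2)
{RgT} → row (1,1) (1,1) (1,1) (-3,2) (2,4) (5,3)
{RkH, RkT} → row (2,-1) (2,-1) (2,-1) (2,-1) (2,-1) (2,-1)
That's 5 distinct rows out of 12 strategies.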